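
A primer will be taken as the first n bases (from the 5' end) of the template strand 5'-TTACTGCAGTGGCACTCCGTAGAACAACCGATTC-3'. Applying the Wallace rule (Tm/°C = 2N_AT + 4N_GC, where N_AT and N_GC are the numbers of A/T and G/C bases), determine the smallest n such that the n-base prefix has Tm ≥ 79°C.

n = 27

First 26 bases: TTACTGCAGTGGCACTCCGTAGAACA → Tm = 78°C (< 79°C)
First 27 bases: TTACTGCAGTGGCACTCCGTAGAACAA → Tm = 80°C (≥ 79°C)
Each additional base adds 2°C (A/T) or 4°C (G/C), so Tm is non-decreasing in n; n = 27 is the first length to reach 79°C.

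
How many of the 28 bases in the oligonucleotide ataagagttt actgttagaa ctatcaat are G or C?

Base counts: G=4, A=11, C=3, T=10
G+C = 4 + 3 = 7

7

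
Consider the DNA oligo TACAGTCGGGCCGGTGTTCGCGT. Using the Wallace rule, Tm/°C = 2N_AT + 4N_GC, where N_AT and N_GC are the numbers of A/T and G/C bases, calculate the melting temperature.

C=6, G=9, A=2, T=6
A+T = 8, G+C = 15
Tm = 4·15 + 2·8 = 60 + 16 = 76°C

76°C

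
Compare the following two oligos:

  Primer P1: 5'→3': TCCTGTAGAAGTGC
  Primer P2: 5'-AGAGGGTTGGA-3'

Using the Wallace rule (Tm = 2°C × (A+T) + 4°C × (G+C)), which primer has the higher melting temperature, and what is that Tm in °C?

Primer P1, 42°C

Primer P1: A+T=7, G+C=7 → Tm = 2(7)+4(7) = 42°C
Primer P2: A+T=5, G+C=6 → Tm = 2(5)+4(6) = 34°C
42°C vs 34°C → primer P1 is higher.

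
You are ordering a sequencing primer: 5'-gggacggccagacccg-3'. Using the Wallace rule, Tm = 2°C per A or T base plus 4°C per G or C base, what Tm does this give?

58°C

Scanning the sequence gives A=3, C=6, G=7, T=0.
A+T = 3, G+C = 13
Tm = 2(3) + 4(13) = 6 + 52 = 58°C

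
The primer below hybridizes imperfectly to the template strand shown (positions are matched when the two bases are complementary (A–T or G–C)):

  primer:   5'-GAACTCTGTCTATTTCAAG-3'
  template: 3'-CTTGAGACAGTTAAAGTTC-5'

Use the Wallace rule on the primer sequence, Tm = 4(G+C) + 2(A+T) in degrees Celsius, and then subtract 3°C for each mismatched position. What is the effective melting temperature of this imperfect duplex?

Primer base counts: A=5, T=7, G=3, C=4 → A+T=12, G+C=7
Perfect-match Tm = 2(12) + 4(7) = 24 + 28 = 52°C
Mismatches (positions where the bases are not complementary): 1 (at position 11)
Effective Tm = 52 − 1×3 = 52 − 3 = 49°C

49°C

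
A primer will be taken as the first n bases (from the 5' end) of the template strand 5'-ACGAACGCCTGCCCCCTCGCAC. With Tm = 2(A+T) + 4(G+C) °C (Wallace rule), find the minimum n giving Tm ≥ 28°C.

n = 9

First 8 bases: ACGAACGC → Tm = 26°C (< 28°C)
First 9 bases: ACGAACGCC → Tm = 30°C (≥ 28°C)
Since every base adds ≥2°C, Tm only increases with n, so the threshold is first crossed at n = 9.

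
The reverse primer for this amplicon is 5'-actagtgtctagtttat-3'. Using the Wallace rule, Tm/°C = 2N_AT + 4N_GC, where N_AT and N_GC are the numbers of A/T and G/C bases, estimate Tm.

Scanning the sequence gives A=4, C=2, G=3, T=8.
A+T = 12, G+C = 5
Tm = 2(12) + 4(5) = 24 + 20 = 44°C

44°C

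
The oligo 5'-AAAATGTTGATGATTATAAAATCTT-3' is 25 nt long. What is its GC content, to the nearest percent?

16%

Counting bases: C=1, A=11, G=3, T=10
G+C = 3 + 1 = 4 out of 25 bases
%GC = 4/25 × 100 = 16% ≈ 16%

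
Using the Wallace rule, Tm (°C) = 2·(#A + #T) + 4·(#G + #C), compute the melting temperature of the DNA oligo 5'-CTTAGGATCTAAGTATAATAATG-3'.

G=4, T=8, A=9, C=2
A+T = 17, G+C = 6
Tm = 2(17) + 4(6) = 34 + 24 = 58°C

58°C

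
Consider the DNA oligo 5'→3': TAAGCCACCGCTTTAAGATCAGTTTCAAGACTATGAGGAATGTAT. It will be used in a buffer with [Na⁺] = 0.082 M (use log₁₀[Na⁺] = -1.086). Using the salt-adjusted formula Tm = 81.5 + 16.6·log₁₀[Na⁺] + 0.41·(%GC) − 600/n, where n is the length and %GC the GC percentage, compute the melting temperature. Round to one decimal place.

Length n = 45. Base counts: T=13, G=9, C=8, A=15
G+C = 17, so %GC = 17/45 × 100 = 37.778%
Salt term: 16.6 × (-1.086) = -18.028
GC term: 0.41 × 37.778 = 15.489; length term: −600/45 = −13.333
Tm = 81.5 + (-18.028) + 15.489 − 13.333 = 65.628 → 65.6°C

65.6°C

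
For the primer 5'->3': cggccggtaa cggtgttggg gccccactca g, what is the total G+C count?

C=10, T=5, A=4, G=12
Total G or C: 12 + 10 = 22

22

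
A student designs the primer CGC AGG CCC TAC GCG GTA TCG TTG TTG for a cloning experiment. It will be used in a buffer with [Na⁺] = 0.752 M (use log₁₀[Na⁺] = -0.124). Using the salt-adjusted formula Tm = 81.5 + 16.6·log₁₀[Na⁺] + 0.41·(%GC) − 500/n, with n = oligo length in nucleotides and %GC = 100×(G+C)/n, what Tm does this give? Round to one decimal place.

Length n = 27. Counting bases: G=9, A=3, C=8, T=7
G+C = 17, so %GC = 17/27 × 100 = 62.963%
Salt term: 16.6 × (-0.124) = -2.058
GC term: 0.41 × 62.963 = 25.815; length term: −500/27 = −18.519
Tm = 81.5 + (-2.058) + 25.815 − 18.519 = 86.738 → 86.7°C

86.7°C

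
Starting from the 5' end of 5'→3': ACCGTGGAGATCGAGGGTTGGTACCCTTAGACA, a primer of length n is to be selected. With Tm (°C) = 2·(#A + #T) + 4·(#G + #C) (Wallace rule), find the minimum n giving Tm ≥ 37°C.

n = 12

First 11 bases: ACCGTGGAGAT → Tm = 34°C (< 37°C)
First 12 bases: ACCGTGGAGATC → Tm = 38°C (≥ 37°C)
Each additional base adds 2°C (A/T) or 4°C (G/C), so Tm is non-decreasing in n; n = 12 is the first length to reach 37°C.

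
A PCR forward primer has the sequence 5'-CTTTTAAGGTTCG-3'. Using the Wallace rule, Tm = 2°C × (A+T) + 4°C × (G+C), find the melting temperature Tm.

36°C

Scanning the sequence gives A=2, G=3, C=2, T=6.
So N_AT = 8 and N_GC = 5.
Tm = 4·5 + 2·8 = 20 + 16 = 36°C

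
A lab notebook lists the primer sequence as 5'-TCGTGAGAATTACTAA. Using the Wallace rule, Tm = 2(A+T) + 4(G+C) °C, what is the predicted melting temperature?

42°C

G=3, T=5, A=6, C=2
A+T = 11, G+C = 5
Tm = 2×11 + 4×5 = 42°C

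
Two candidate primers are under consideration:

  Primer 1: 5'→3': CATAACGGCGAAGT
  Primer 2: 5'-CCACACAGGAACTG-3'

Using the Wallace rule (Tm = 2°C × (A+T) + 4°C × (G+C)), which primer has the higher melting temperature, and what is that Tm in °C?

Primer 2, 44°C

Primer 1: A+T=7, G+C=7 → Tm = 2(7)+4(7) = 42°C
Primer 2: A+T=6, G+C=8 → Tm = 2(6)+4(8) = 44°C
42°C vs 44°C → primer 2 is higher.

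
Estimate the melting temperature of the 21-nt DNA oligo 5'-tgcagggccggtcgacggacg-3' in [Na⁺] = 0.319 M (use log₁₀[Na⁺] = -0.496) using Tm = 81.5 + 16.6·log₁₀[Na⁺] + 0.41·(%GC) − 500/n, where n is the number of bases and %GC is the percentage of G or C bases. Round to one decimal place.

80.7°C

Length n = 21. C=6, G=10, A=3, T=2
G+C = 16, so %GC = 16/21 × 100 = 76.19%
Salt term: 16.6 × (-0.496) = -8.234
GC term: 0.41 × 76.19 = 31.238; length term: −500/21 = −23.81
Tm = 81.5 + (-8.234) + 31.238 − 23.81 = 80.694 → 80.7°C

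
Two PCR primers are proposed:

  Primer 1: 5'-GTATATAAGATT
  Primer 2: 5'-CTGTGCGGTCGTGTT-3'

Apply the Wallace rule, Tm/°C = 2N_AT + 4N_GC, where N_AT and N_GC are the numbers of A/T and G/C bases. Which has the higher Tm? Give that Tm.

Primer 1: A+T=10, G+C=2 → Tm = 2(10)+4(2) = 28°C
Primer 2: A+T=6, G+C=9 → Tm = 2(6)+4(9) = 48°C
28°C vs 48°C → primer 2 is higher.

Primer 2, 48°C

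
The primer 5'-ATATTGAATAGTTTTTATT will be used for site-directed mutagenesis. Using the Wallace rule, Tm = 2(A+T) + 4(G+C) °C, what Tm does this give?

A=6, T=11, C=0, G=2
AT pairs contribute 17, GC pairs contribute 2.
Tm = 2×17 + 4×2 = 42°C

42°C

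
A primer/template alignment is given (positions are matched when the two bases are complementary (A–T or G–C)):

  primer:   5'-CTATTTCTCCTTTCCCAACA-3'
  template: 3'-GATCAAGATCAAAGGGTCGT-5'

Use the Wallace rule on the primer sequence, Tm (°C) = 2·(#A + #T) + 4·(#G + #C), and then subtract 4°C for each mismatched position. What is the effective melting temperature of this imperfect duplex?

40°C

Primer base counts: A=4, T=8, G=0, C=8 → A+T=12, G+C=8
Perfect-match Tm = 2(12) + 4(8) = 24 + 32 = 56°C
Mismatches (positions where the bases are not complementary): 4 (at positions 4, 9, 10, 18)
Effective Tm = 56 − 4×4 = 56 − 16 = 40°C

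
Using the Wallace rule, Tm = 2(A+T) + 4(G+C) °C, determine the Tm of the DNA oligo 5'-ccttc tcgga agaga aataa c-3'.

60°C

Base counts: A=8, G=4, T=4, C=5
So N_AT = 12 and N_GC = 9.
Tm = 2×12 + 4×9 = 60°C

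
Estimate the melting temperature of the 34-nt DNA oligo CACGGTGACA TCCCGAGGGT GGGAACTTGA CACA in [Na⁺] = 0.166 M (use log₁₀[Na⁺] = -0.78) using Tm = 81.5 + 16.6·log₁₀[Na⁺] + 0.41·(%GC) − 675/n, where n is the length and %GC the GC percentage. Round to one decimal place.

Length n = 34. C=9, A=9, T=5, G=11
G+C = 20, so %GC = 20/34 × 100 = 58.824%
Salt term: 16.6 × (-0.78) = -12.948
GC term: 0.41 × 58.824 = 24.118; length term: −675/34 = −19.853
Tm = 81.5 + (-12.948) + 24.118 − 19.853 = 72.817 → 72.8°C

72.8°C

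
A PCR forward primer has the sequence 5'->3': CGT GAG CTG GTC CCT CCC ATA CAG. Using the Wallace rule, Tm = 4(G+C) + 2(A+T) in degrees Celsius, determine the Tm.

78°C

Scanning the sequence gives T=5, C=9, A=4, G=6.
A+T = 9, G+C = 15
Tm = 4·15 + 2·9 = 60 + 18 = 78°C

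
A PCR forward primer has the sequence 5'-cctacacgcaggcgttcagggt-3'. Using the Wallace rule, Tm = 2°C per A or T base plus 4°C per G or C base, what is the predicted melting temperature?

G=7, A=4, C=7, T=4
AT pairs contribute 8, GC pairs contribute 14.
Tm = 4·14 + 2·8 = 56 + 16 = 72°C

72°C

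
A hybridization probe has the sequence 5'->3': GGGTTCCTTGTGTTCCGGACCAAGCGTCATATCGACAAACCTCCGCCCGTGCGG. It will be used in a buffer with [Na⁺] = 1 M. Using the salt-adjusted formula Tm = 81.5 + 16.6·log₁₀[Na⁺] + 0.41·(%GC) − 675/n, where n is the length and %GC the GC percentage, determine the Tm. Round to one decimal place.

Length n = 54. Counting bases: T=12, A=9, G=15, C=18
G+C = 33, so %GC = 33/54 × 100 = 61.111%
Salt term: 16.6 × (0) = 0
GC term: 0.41 × 61.111 = 25.056; length term: −675/54 = −12.5
Tm = 81.5 + (0) + 25.056 − 12.5 = 94.056 → 94.1°C

94.1°C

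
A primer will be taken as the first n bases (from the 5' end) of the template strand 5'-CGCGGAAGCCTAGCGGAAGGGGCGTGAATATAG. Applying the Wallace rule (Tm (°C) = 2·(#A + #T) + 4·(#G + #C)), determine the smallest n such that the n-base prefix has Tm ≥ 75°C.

First 21 bases: CGCGGAAGCCTAGCGGAAGGG → Tm = 72°C (< 75°C)
First 22 bases: CGCGGAAGCCTAGCGGAAGGGG → Tm = 76°C (≥ 75°C)
Each additional base adds 2°C (A/T) or 4°C (G/C), so Tm is non-decreasing in n; n = 22 is the first length to reach 75°C.

n = 22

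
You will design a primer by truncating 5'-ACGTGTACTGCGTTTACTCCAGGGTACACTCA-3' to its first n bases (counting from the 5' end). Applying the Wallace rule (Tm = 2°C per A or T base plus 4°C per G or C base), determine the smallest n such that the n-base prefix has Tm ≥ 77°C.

First 25 bases: ACGTGTACTGCGTTTACTCCAGGGT → Tm = 76°C (< 77°C)
First 26 bases: ACGTGTACTGCGTTTACTCCAGGGTA → Tm = 78°C (≥ 77°C)
Each additional base adds 2°C (A/T) or 4°C (G/C), so Tm is non-decreasing in n; n = 26 is the first length to reach 77°C.

n = 26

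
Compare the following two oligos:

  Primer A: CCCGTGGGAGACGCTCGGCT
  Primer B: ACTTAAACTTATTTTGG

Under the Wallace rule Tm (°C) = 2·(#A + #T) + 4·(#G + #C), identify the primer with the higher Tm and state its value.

Primer A: A+T=5, G+C=15 → Tm = 2(5)+4(15) = 70°C
Primer B: A+T=13, G+C=4 → Tm = 2(13)+4(4) = 42°C
70°C vs 42°C → primer A is higher.

Primer A, 70°C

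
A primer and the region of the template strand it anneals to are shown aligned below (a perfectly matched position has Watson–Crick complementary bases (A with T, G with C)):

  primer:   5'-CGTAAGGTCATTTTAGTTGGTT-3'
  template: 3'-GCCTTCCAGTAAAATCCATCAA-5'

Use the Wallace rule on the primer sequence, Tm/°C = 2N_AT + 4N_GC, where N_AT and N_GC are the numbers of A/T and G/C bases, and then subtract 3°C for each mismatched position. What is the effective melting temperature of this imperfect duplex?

51°C

Primer base counts: A=4, T=10, G=6, C=2 → A+T=14, G+C=8
Perfect-match Tm = 2(14) + 4(8) = 28 + 32 = 60°C
Mismatches (positions where the bases are not complementary): 3 (at positions 3, 17, 19)
Effective Tm = 60 − 3×3 = 60 − 9 = 51°C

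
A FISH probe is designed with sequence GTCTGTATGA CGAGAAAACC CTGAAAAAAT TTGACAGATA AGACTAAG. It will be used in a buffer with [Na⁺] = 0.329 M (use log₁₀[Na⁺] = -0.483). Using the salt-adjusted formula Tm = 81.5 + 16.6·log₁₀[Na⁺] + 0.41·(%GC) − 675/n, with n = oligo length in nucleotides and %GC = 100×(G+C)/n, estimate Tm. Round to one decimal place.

73.9°C

Length n = 48. Base counts: T=10, A=21, G=10, C=7
G+C = 17, so %GC = 17/48 × 100 = 35.417%
Salt term: 16.6 × (-0.483) = -8.018
GC term: 0.41 × 35.417 = 14.521; length term: −675/48 = −14.062
Tm = 81.5 + (-8.018) + 14.521 − 14.062 = 73.941 → 73.9°C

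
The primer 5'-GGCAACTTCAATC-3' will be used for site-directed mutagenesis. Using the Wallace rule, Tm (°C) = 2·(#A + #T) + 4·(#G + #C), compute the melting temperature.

Counting bases: T=3, C=4, A=4, G=2
A+T = 7, G+C = 6
Tm = 2(7) + 4(6) = 14 + 24 = 38°C

38°C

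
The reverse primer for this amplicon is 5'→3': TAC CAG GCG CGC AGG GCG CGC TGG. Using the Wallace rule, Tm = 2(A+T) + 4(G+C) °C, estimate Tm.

86°C

Scanning the sequence gives A=3, G=11, C=8, T=2.
A+T = 5, G+C = 19
Tm = 2(5) + 4(19) = 10 + 76 = 86°C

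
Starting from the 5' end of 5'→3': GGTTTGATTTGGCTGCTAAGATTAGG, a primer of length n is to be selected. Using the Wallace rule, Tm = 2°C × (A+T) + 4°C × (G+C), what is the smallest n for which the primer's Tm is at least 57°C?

First 19 bases: GGTTTGATTTGGCTGCTAA → Tm = 54°C (< 57°C)
First 20 bases: GGTTTGATTTGGCTGCTAAG → Tm = 58°C (≥ 57°C)
Each additional base adds 2°C (A/T) or 4°C (G/C), so Tm is non-decreasing in n; n = 20 is the first length to reach 57°C.

n = 20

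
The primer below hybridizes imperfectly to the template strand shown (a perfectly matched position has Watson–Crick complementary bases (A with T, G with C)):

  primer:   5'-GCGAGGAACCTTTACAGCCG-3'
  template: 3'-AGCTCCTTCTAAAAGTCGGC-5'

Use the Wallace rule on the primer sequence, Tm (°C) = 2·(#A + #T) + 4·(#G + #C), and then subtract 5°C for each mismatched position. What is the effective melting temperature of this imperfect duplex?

44°C

Primer base counts: A=5, T=3, G=6, C=6 → A+T=8, G+C=12
Perfect-match Tm = 2(8) + 4(12) = 16 + 48 = 64°C
Mismatches (positions where the bases are not complementary): 4 (at positions 1, 9, 10, 14)
Effective Tm = 64 − 4×5 = 64 − 20 = 44°C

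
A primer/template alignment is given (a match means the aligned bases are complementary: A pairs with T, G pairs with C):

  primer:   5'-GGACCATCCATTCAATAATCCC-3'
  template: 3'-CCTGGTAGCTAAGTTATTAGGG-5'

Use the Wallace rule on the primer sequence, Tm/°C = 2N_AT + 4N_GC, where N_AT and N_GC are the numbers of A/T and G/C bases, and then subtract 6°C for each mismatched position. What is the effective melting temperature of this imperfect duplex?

Primer base counts: A=7, T=5, G=2, C=8 → A+T=12, G+C=10
Perfect-match Tm = 2(12) + 4(10) = 24 + 40 = 64°C
Mismatches (positions where the bases are not complementary): 1 (at position 9)
Effective Tm = 64 − 1×6 = 64 − 6 = 58°C

58°C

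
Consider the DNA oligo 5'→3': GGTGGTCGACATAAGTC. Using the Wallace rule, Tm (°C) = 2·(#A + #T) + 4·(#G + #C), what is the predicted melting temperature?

Scanning the sequence gives T=4, C=3, A=4, G=6.
So N_AT = 8 and N_GC = 9.
Tm = 4·9 + 2·8 = 36 + 16 = 52°C

52°C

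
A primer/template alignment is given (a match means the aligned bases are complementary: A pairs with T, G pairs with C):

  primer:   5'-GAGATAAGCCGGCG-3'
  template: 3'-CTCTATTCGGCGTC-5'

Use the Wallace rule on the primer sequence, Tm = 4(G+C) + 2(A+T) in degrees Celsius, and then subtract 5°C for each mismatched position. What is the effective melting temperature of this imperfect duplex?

Primer base counts: A=4, T=1, G=6, C=3 → A+T=5, G+C=9
Perfect-match Tm = 2(5) + 4(9) = 10 + 36 = 46°C
Mismatches (positions where the bases are not complementary): 2 (at positions 12, 13)
Effective Tm = 46 − 2×5 = 46 − 10 = 36°C

36°C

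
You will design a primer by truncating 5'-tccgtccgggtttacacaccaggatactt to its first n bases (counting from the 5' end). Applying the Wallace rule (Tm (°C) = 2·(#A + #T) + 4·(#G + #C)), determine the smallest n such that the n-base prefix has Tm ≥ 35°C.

n = 10

First 9 bases: TCCGTCCGG → Tm = 32°C (< 35°C)
First 10 bases: TCCGTCCGGG → Tm = 36°C (≥ 35°C)
Each additional base adds 2°C (A/T) or 4°C (G/C), so Tm is non-decreasing in n; n = 10 is the first length to reach 35°C.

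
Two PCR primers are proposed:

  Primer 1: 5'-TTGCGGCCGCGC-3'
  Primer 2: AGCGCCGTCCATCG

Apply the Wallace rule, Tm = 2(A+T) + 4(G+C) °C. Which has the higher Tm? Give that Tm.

Primer 2, 48°C

Primer 1: A+T=2, G+C=10 → Tm = 2(2)+4(10) = 44°C
Primer 2: A+T=4, G+C=10 → Tm = 2(4)+4(10) = 48°C
44°C vs 48°C → primer 2 is higher.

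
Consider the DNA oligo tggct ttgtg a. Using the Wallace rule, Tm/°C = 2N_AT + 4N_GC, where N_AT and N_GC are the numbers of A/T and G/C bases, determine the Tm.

32°C

Base counts: T=5, G=4, C=1, A=1
So N_AT = 6 and N_GC = 5.
Tm = 2×6 + 4×5 = 32°C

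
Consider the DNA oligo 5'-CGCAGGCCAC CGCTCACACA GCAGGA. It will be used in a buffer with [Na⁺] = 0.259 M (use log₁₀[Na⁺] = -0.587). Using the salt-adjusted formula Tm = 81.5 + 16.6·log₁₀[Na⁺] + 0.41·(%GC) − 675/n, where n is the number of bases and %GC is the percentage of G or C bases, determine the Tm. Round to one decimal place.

Length n = 26. Scanning the sequence gives G=7, T=1, A=7, C=11.
G+C = 18, so %GC = 18/26 × 100 = 69.231%
Salt term: 16.6 × (-0.587) = -9.744
GC term: 0.41 × 69.231 = 28.385; length term: −675/26 = −25.962
Tm = 81.5 + (-9.744) + 28.385 − 25.962 = 74.179 → 74.2°C

74.2°C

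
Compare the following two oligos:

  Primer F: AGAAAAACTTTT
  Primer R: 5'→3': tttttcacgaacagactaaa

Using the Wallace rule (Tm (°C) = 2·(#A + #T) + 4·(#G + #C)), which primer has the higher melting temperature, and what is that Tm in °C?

Primer R, 52°C

Primer F: A+T=10, G+C=2 → Tm = 2(10)+4(2) = 28°C
Primer R: A+T=14, G+C=6 → Tm = 2(14)+4(6) = 52°C
28°C vs 52°C → primer R is higher.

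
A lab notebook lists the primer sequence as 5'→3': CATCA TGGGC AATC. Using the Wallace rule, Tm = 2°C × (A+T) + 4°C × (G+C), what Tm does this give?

G=3, A=4, C=4, T=3
So N_AT = 7 and N_GC = 7.
Tm = 2(7) + 4(7) = 14 + 28 = 42°C

42°C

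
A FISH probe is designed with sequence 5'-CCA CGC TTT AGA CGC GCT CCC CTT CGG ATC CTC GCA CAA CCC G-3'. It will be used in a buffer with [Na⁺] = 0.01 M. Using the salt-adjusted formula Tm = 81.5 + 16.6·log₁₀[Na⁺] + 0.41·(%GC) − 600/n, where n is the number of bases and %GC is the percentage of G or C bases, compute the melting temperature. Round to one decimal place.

Length n = 43. A=7, C=20, T=8, G=8
G+C = 28, so %GC = 28/43 × 100 = 65.116%
Salt term: 16.6 × (-2) = -33.2
GC term: 0.41 × 65.116 = 26.698; length term: −600/43 = −13.953
Tm = 81.5 + (-33.2) + 26.698 − 13.953 = 61.045 → 61.0°C

61.0°C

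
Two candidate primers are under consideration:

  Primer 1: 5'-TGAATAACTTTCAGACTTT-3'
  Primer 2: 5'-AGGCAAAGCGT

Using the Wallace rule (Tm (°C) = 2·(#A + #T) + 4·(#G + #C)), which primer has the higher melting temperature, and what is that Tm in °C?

Primer 1, 48°C

Primer 1: A+T=14, G+C=5 → Tm = 2(14)+4(5) = 48°C
Primer 2: A+T=5, G+C=6 → Tm = 2(5)+4(6) = 34°C
48°C vs 34°C → primer 1 is higher.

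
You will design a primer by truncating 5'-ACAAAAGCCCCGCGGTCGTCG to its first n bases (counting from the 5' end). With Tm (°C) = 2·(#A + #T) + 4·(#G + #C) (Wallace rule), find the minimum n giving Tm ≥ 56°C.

First 16 bases: ACAAAAGCCCCGCGGT → Tm = 52°C (< 56°C)
First 17 bases: ACAAAAGCCCCGCGGTC → Tm = 56°C (≥ 56°C)
Since every base adds ≥2°C, Tm only increases with n, so the threshold is first crossed at n = 17.

n = 17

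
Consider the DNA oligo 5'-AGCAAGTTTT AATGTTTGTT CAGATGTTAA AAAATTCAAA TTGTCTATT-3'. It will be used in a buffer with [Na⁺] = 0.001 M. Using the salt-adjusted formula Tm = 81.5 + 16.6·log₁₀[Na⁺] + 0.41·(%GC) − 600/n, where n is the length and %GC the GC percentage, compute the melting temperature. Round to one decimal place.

28.7°C

Length n = 49. Counting bases: A=17, C=4, T=21, G=7
G+C = 11, so %GC = 11/49 × 100 = 22.449%
Salt term: 16.6 × (-3) = -49.8
GC term: 0.41 × 22.449 = 9.204; length term: −600/49 = −12.245
Tm = 81.5 + (-49.8) + 9.204 − 12.245 = 28.659 → 28.7°C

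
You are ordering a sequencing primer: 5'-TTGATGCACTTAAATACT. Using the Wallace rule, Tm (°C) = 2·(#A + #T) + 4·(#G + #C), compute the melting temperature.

Base counts: T=7, C=3, G=2, A=6
A+T = 13, G+C = 5
Tm = 2(13) + 4(5) = 26 + 20 = 46°C

46°C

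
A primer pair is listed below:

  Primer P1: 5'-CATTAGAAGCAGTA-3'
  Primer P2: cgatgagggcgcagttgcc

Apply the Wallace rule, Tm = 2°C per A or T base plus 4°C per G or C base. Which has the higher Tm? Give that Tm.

Primer P1: A+T=9, G+C=5 → Tm = 2(9)+4(5) = 38°C
Primer P2: A+T=6, G+C=13 → Tm = 2(6)+4(13) = 64°C
38°C vs 64°C → primer P2 is higher.

Primer P2, 64°C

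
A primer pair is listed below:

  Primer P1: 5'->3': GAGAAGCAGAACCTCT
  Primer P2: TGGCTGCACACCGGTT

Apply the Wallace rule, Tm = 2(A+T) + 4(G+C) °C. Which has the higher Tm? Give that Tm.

Primer P2, 52°C

Primer P1: A+T=8, G+C=8 → Tm = 2(8)+4(8) = 48°C
Primer P2: A+T=6, G+C=10 → Tm = 2(6)+4(10) = 52°C
48°C vs 52°C → primer P2 is higher.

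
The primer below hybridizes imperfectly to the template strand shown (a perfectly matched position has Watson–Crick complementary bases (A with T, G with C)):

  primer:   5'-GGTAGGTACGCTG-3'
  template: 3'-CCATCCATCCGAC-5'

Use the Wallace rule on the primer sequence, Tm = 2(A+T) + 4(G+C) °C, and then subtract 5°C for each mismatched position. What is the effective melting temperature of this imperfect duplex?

Primer base counts: A=2, T=3, G=6, C=2 → A+T=5, G+C=8
Perfect-match Tm = 2(5) + 4(8) = 10 + 32 = 42°C
Mismatches (positions where the bases are not complementary): 1 (at position 9)
Effective Tm = 42 − 1×5 = 42 − 5 = 37°C

37°C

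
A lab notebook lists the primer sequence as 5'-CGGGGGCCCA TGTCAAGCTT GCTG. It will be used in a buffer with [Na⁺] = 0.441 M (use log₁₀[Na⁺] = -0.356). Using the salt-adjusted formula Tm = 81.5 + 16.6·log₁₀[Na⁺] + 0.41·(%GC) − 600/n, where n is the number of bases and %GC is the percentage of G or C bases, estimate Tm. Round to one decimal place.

77.9°C

Length n = 24. Scanning the sequence gives T=5, G=9, A=3, C=7.
G+C = 16, so %GC = 16/24 × 100 = 66.667%
Salt term: 16.6 × (-0.356) = -5.91
GC term: 0.41 × 66.667 = 27.333; length term: −600/24 = −25
Tm = 81.5 + (-5.91) + 27.333 − 25 = 77.923 → 77.9°C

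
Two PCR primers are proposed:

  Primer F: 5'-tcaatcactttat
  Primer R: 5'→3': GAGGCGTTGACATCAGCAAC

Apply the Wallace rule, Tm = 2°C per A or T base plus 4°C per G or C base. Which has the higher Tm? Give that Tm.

Primer R, 62°C

Primer F: A+T=10, G+C=3 → Tm = 2(10)+4(3) = 32°C
Primer R: A+T=9, G+C=11 → Tm = 2(9)+4(11) = 62°C
32°C vs 62°C → primer R is higher.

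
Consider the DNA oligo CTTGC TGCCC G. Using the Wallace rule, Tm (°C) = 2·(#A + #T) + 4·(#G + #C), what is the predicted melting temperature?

Counting bases: G=3, A=0, C=5, T=3
A+T = 3, G+C = 8
Tm = 2×3 + 4×8 = 38°C

38°C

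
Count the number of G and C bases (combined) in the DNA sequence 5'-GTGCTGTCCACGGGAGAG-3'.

12

Counting bases: G=8, A=3, C=4, T=3
G+C = 8 + 4 = 12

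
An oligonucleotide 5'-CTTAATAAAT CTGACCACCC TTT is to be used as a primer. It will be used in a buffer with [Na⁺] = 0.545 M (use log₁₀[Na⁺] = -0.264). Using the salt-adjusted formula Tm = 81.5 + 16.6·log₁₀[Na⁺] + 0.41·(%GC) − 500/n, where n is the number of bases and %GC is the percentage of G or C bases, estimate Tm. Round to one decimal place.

Length n = 23. Base counts: C=7, G=1, A=7, T=8
G+C = 8, so %GC = 8/23 × 100 = 34.783%
Salt term: 16.6 × (-0.264) = -4.382
GC term: 0.41 × 34.783 = 14.261; length term: −500/23 = −21.739
Tm = 81.5 + (-4.382) + 14.261 − 21.739 = 69.64 → 69.6°C

69.6°C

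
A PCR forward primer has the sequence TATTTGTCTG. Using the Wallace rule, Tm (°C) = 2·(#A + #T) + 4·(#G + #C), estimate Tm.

Scanning the sequence gives T=6, A=1, G=2, C=1.
A+T = 7, G+C = 3
Tm = 4·3 + 2·7 = 12 + 14 = 26°C

26°C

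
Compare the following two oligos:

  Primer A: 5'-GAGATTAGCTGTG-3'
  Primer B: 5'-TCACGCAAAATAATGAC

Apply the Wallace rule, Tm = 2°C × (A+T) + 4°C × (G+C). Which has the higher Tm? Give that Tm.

Primer A: A+T=7, G+C=6 → Tm = 2(7)+4(6) = 38°C
Primer B: A+T=11, G+C=6 → Tm = 2(11)+4(6) = 46°C
38°C vs 46°C → primer B is higher.

Primer B, 46°C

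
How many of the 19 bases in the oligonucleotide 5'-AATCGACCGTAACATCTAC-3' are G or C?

Counting bases: T=4, A=7, G=2, C=6
Total G or C: 2 + 6 = 8

8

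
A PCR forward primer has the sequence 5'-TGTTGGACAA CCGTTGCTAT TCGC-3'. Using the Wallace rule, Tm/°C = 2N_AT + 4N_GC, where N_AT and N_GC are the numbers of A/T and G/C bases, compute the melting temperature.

72°C

Base counts: T=8, C=6, A=4, G=6
AT pairs contribute 12, GC pairs contribute 12.
Tm = 2(12) + 4(12) = 24 + 48 = 72°C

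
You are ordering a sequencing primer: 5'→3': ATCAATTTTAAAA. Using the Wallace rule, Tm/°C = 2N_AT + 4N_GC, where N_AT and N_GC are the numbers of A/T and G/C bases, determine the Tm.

28°C

Scanning the sequence gives C=1, A=7, G=0, T=5.
A+T = 12, G+C = 1
Tm = 4·1 + 2·12 = 4 + 24 = 28°C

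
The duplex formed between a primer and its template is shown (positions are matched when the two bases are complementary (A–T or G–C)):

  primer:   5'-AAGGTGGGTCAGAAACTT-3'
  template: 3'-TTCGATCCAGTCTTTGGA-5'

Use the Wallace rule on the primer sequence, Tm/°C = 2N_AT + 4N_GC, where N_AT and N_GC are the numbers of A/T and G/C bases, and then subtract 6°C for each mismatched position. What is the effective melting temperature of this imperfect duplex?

Primer base counts: A=6, T=4, G=6, C=2 → A+T=10, G+C=8
Perfect-match Tm = 2(10) + 4(8) = 20 + 32 = 52°C
Mismatches (positions where the bases are not complementary): 3 (at positions 4, 6, 17)
Effective Tm = 52 − 3×6 = 52 − 18 = 34°C

34°C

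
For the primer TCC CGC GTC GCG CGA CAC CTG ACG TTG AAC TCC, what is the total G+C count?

22

Counting bases: G=8, T=6, A=5, C=14
Total G or C: 8 + 14 = 22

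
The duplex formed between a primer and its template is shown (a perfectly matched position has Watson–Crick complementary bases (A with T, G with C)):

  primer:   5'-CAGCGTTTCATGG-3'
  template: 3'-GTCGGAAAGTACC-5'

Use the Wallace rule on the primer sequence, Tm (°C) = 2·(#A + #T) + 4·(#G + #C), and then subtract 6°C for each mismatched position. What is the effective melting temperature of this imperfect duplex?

Primer base counts: A=2, T=4, G=4, C=3 → A+T=6, G+C=7
Perfect-match Tm = 2(6) + 4(7) = 12 + 28 = 40°C
Mismatches (positions where the bases are not complementary): 1 (at position 5)
Effective Tm = 40 − 1×6 = 40 − 6 = 34°C

34°C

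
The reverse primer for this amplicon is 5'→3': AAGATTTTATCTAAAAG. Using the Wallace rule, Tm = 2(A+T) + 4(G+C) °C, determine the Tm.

Base counts: G=2, C=1, T=6, A=8
AT pairs contribute 14, GC pairs contribute 3.
Tm = 2×14 + 4×3 = 40°C

40°C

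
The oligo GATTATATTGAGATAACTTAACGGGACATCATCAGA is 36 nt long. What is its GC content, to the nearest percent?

33%

Counting bases: T=10, A=14, G=7, C=5
G+C = 7 + 5 = 12 out of 36 bases
%GC = 12/36 × 100 = 33.33% ≈ 33%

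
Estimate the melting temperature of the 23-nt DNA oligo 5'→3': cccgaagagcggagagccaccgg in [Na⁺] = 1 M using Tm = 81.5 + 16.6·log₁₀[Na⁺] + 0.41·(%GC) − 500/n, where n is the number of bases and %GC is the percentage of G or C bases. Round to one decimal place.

Length n = 23. Counting bases: T=0, C=8, G=9, A=6
G+C = 17, so %GC = 17/23 × 100 = 73.913%
Salt term: 16.6 × (0) = 0
GC term: 0.41 × 73.913 = 30.304; length term: −500/23 = −21.739
Tm = 81.5 + (0) + 30.304 − 21.739 = 90.065 → 90.1°C

90.1°C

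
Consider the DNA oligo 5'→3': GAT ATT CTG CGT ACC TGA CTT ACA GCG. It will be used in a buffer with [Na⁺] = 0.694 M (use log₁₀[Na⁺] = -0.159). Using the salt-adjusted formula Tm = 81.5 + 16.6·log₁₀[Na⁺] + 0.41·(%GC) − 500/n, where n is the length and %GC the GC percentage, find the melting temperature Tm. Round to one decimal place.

80.1°C

Length n = 27. Scanning the sequence gives G=6, C=7, T=8, A=6.
G+C = 13, so %GC = 13/27 × 100 = 48.148%
Salt term: 16.6 × (-0.159) = -2.639
GC term: 0.41 × 48.148 = 19.741; length term: −500/27 = −18.519
Tm = 81.5 + (-2.639) + 19.741 − 18.519 = 80.083 → 80.1°C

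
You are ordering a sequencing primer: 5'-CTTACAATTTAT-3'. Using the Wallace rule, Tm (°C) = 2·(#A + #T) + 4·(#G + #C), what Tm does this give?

28°C

G=0, A=4, C=2, T=6
A+T = 10, G+C = 2
Tm = 2×10 + 4×2 = 28°C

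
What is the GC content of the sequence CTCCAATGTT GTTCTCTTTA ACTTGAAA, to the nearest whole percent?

32%

C=6, G=3, T=12, A=7
G+C = 3 + 6 = 9 out of 28 bases
%GC = 9/28 × 100 = 32.14% ≈ 32%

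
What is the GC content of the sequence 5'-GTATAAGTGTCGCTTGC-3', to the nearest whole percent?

47%

T=6, G=5, C=3, A=3
G+C = 5 + 3 = 8 out of 17 bases
%GC = 8/17 × 100 = 47.06% ≈ 47%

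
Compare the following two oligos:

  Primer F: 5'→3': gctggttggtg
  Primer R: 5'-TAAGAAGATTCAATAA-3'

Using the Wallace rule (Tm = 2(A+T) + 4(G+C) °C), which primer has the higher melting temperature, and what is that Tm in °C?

Primer F: A+T=4, G+C=7 → Tm = 2(4)+4(7) = 36°C
Primer R: A+T=13, G+C=3 → Tm = 2(13)+4(3) = 38°C
36°C vs 38°C → primer R is higher.

Primer R, 38°C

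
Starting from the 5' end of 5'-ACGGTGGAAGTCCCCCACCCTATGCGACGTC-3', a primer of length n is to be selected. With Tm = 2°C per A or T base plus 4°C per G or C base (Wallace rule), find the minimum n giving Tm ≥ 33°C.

First 10 bases: ACGGTGGAAG → Tm = 32°C (< 33°C)
First 11 bases: ACGGTGGAAGT → Tm = 34°C (≥ 33°C)
Each additional base adds 2°C (A/T) or 4°C (G/C), so Tm is non-decreasing in n; n = 11 is the first length to reach 33°C.

n = 11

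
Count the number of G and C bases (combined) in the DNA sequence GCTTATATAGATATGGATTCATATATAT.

6

Base counts: G=4, T=12, A=10, C=2
Total G or C: 4 + 2 = 6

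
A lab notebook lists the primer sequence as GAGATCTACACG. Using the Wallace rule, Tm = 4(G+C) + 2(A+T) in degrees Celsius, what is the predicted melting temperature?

36°C

Counting bases: G=3, C=3, T=2, A=4
A+T = 6, G+C = 6
Tm = 2(6) + 4(6) = 12 + 24 = 36°C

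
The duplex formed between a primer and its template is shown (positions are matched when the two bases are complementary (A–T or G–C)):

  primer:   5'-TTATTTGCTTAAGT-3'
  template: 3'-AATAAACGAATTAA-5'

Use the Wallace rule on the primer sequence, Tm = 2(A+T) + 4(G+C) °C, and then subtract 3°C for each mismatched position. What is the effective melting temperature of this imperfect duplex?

31°C

Primer base counts: A=3, T=8, G=2, C=1 → A+T=11, G+C=3
Perfect-match Tm = 2(11) + 4(3) = 22 + 12 = 34°C
Mismatches (positions where the bases are not complementary): 1 (at position 13)
Effective Tm = 34 − 1×3 = 34 − 3 = 31°C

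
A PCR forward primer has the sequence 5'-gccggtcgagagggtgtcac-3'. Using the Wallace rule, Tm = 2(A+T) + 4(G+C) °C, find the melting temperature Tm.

68°C

Scanning the sequence gives T=3, A=3, C=5, G=9.
So N_AT = 6 and N_GC = 14.
Tm = 4·14 + 2·6 = 56 + 12 = 68°C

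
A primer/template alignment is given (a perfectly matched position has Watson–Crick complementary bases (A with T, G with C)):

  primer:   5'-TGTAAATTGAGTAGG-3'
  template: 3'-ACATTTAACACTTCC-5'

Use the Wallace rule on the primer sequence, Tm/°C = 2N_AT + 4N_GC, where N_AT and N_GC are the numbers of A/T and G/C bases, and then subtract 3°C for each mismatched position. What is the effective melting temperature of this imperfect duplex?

34°C

Primer base counts: A=5, T=5, G=5, C=0 → A+T=10, G+C=5
Perfect-match Tm = 2(10) + 4(5) = 20 + 20 = 40°C
Mismatches (positions where the bases are not complementary): 2 (at positions 10, 12)
Effective Tm = 40 − 2×3 = 40 − 6 = 34°C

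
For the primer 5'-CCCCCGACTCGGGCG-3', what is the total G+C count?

13

Counting bases: C=8, T=1, A=1, G=5
G+C = 5 + 8 = 13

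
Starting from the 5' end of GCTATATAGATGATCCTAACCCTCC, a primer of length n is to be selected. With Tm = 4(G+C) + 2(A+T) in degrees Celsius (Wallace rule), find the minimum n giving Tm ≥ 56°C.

n = 21

First 20 bases: GCTATATAGATGATCCTAAC → Tm = 54°C (< 56°C)
First 21 bases: GCTATATAGATGATCCTAACC → Tm = 58°C (≥ 56°C)
Each additional base adds 2°C (A/T) or 4°C (G/C), so Tm is non-decreasing in n; n = 21 is the first length to reach 56°C.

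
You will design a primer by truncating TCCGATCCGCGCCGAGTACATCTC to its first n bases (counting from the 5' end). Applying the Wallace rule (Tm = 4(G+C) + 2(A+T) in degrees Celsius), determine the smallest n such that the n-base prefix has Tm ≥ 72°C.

First 21 bases: TCCGATCCGCGCCGAGTACAT → Tm = 68°C (< 72°C)
First 22 bases: TCCGATCCGCGCCGAGTACATC → Tm = 72°C (≥ 72°C)
Each additional base adds 2°C (A/T) or 4°C (G/C), so Tm is non-decreasing in n; n = 22 is the first length to reach 72°C.

n = 22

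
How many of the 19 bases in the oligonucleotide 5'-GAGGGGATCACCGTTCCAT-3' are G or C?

11

Counting bases: T=4, C=5, G=6, A=4
G+C = 6 + 5 = 11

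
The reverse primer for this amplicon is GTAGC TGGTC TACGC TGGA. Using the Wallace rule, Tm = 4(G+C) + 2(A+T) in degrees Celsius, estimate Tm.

Scanning the sequence gives T=5, C=4, A=3, G=7.
So N_AT = 8 and N_GC = 11.
Tm = 2(8) + 4(11) = 16 + 44 = 60°C

60°C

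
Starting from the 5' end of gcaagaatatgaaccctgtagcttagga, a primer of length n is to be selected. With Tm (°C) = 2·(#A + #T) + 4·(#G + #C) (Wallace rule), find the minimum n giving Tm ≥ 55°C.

n = 20

First 19 bases: GCAAGAATATGAACCCTGT → Tm = 54°C (< 55°C)
First 20 bases: GCAAGAATATGAACCCTGTA → Tm = 56°C (≥ 55°C)
Each additional base adds 2°C (A/T) or 4°C (G/C), so Tm is non-decreasing in n; n = 20 is the first length to reach 55°C.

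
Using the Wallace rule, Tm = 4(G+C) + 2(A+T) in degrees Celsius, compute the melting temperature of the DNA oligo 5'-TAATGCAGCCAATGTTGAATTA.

58°C

C=3, A=8, G=4, T=7
So N_AT = 15 and N_GC = 7.
Tm = 4·7 + 2·15 = 28 + 30 = 58°C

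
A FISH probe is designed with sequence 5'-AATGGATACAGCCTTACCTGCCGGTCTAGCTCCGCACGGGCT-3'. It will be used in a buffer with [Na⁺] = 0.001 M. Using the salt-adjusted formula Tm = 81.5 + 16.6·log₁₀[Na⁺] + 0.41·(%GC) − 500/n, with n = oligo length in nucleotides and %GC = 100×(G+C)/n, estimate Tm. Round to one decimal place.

44.2°C

Length n = 42. A=8, T=9, C=14, G=11
G+C = 25, so %GC = 25/42 × 100 = 59.524%
Salt term: 16.6 × (-3) = -49.8
GC term: 0.41 × 59.524 = 24.405; length term: −500/42 = −11.905
Tm = 81.5 + (-49.8) + 24.405 − 11.905 = 44.2 → 44.2°C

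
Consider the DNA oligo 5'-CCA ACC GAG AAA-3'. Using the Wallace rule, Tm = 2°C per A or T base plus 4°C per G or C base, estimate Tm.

36°C

Base counts: G=2, T=0, C=4, A=6
A+T = 6, G+C = 6
Tm = 2(6) + 4(6) = 12 + 24 = 36°C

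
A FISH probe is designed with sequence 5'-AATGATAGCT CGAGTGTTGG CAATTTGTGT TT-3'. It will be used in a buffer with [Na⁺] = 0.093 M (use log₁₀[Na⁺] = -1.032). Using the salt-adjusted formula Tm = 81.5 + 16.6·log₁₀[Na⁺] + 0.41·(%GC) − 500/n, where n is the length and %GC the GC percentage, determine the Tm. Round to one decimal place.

64.1°C

Length n = 32. Counting bases: T=13, A=7, G=9, C=3
G+C = 12, so %GC = 12/32 × 100 = 37.5%
Salt term: 16.6 × (-1.032) = -17.131
GC term: 0.41 × 37.5 = 15.375; length term: −500/32 = −15.625
Tm = 81.5 + (-17.131) + 15.375 − 15.625 = 64.119 → 64.1°C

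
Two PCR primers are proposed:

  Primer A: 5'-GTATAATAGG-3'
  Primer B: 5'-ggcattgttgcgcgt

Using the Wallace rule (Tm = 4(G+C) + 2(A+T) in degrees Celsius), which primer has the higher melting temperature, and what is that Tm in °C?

Primer B, 48°C

Primer A: A+T=7, G+C=3 → Tm = 2(7)+4(3) = 26°C
Primer B: A+T=6, G+C=9 → Tm = 2(6)+4(9) = 48°C
26°C vs 48°C → primer B is higher.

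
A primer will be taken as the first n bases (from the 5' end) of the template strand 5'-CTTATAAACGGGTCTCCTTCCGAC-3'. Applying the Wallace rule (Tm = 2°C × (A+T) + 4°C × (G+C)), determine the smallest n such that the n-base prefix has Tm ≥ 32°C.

n = 12

First 11 bases: CTTATAAACGG → Tm = 30°C (< 32°C)
First 12 bases: CTTATAAACGGG → Tm = 34°C (≥ 32°C)
Since every base adds ≥2°C, Tm only increases with n, so the threshold is first crossed at n = 12.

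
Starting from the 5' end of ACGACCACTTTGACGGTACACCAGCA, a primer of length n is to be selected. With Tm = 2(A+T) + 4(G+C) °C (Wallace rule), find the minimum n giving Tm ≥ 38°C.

n = 13

First 12 bases: ACGACCACTTTG → Tm = 36°C (< 38°C)
First 13 bases: ACGACCACTTTGA → Tm = 38°C (≥ 38°C)
Each additional base adds 2°C (A/T) or 4°C (G/C), so Tm is non-decreasing in n; n = 13 is the first length to reach 38°C.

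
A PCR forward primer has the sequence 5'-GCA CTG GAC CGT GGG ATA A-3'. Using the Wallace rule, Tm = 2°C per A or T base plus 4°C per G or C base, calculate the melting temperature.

60°C

Counting bases: G=7, A=5, C=4, T=3
A+T = 8, G+C = 11
Tm = 2×8 + 4×11 = 60°C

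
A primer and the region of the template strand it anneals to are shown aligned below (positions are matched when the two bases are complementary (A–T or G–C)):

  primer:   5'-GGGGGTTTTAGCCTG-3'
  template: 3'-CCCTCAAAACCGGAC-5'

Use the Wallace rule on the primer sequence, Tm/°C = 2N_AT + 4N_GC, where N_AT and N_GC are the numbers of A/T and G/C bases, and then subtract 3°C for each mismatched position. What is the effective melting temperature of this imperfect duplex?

42°C

Primer base counts: A=1, T=5, G=7, C=2 → A+T=6, G+C=9
Perfect-match Tm = 2(6) + 4(9) = 12 + 36 = 48°C
Mismatches (positions where the bases are not complementary): 2 (at positions 4, 10)
Effective Tm = 48 − 2×3 = 48 − 6 = 42°C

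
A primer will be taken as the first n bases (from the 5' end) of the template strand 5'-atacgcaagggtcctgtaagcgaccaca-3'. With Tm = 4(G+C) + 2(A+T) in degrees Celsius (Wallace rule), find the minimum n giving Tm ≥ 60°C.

n = 20

First 19 bases: ATACGCAAGGGTCCTGTAA → Tm = 56°C (< 60°C)
First 20 bases: ATACGCAAGGGTCCTGTAAG → Tm = 60°C (≥ 60°C)
Since every base adds ≥2°C, Tm only increases with n, so the threshold is first crossed at n = 20.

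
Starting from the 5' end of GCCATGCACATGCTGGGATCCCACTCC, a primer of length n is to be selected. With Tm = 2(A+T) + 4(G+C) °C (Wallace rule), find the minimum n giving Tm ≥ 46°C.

n = 15

First 14 bases: GCCATGCACATGCT → Tm = 44°C (< 46°C)
First 15 bases: GCCATGCACATGCTG → Tm = 48°C (≥ 46°C)
Since every base adds ≥2°C, Tm only increases with n, so the threshold is first crossed at n = 15.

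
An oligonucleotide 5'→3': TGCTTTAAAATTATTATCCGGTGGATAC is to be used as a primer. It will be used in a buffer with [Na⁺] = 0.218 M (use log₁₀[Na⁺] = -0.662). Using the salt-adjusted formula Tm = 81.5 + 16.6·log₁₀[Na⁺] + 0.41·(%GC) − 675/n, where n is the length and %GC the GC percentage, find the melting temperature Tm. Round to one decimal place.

59.6°C

Length n = 28. T=11, C=4, A=8, G=5
G+C = 9, so %GC = 9/28 × 100 = 32.143%
Salt term: 16.6 × (-0.662) = -10.989
GC term: 0.41 × 32.143 = 13.179; length term: −675/28 = −24.107
Tm = 81.5 + (-10.989) + 13.179 − 24.107 = 59.583 → 59.6°C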